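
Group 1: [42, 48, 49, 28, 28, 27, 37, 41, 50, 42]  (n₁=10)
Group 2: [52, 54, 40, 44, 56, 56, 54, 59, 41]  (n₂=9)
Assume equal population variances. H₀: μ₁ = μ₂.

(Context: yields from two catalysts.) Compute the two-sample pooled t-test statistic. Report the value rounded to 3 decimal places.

x̄₁=39.200, s₁=8.904, n₁=10
x̄₂=50.667, s₂=7.089, n₂=9
s_p² = [9·8.904² + 8·7.089²]/17 = 65.6235
SE = √(s_p²·(1/10+1/9)) = 3.7221
t = (39.200−50.667)/3.7221 = -3.0807
df = 17

test statistic = -3.081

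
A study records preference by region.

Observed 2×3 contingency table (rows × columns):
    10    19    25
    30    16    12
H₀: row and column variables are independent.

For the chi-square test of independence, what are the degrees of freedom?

df = (r−1)(c−1) = (2−1)·(3−1) = 2

degrees of freedom = 2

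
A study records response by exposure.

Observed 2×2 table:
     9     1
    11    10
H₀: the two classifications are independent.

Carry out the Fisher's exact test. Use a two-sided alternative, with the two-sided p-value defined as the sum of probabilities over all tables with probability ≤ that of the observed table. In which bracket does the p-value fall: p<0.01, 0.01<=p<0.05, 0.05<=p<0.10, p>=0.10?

Margins: r₁=10, r₂=21, c₁=20, c₂=11, n=31
p_obs = C(10,9)·C(21,11)/C(31,20); sum pmf over tables with pmf ≤ p_obs
p-value (two-sided) = 0.05504
→ bracket: 0.05<=p<0.10

p-value bracket: 0.05<=p<0.10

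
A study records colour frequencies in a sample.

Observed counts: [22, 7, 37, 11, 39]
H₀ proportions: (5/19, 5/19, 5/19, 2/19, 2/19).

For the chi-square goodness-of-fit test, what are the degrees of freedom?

df = k − 1 = 5 − 1 = 4

degrees of freedom = 4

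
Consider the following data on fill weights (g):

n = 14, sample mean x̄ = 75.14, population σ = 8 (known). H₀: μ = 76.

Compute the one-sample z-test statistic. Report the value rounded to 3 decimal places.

test statistic = -0.402

SE = σ/√n = 8/√14 = 2.1381
z = (x̄−μ₀)/SE = (75.14−76)/2.1381 = -0.4022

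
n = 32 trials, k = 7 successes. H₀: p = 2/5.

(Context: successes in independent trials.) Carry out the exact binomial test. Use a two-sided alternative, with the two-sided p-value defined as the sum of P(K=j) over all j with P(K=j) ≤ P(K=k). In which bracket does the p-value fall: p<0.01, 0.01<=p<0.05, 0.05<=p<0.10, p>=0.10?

p-value bracket: 0.01<=p<0.05

Exact binomial: n=32, k=7, p₀=2/5=0.4000
P(X=j) = C(n,j)·p₀^j·(1−p₀)^(n−j); p = Σ P(X=j) over j with P(X=j) ≤ P(X=7)
p-value (two-sided) = 0.04570
→ bracket: 0.01<=p<0.05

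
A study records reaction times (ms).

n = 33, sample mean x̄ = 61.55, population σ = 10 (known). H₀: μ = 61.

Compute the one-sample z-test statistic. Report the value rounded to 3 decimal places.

test statistic = 0.316

SE = σ/√n = 10/√33 = 1.7408
z = (x̄−μ₀)/SE = (61.55−61)/1.7408 = 0.3160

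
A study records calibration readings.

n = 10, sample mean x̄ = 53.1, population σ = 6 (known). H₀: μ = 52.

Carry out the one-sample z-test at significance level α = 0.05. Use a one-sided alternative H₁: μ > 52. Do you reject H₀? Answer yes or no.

SE = σ/√n = 6/√10 = 1.8974
z = (x̄−μ₀)/SE = (53.1−52)/1.8974 = 0.5798
p-value (one-sided, H₁ greater) = 0.28104
At α=0.05: p ≥ α → fail to reject H₀

reject H₀: no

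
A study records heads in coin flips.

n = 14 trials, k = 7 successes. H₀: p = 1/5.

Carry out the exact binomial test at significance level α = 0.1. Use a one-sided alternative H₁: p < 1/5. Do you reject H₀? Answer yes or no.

reject H₀: no

Exact binomial: n=14, k=7, p₀=1/5=0.2000
P(X≤7) from Σ C(n,i)·p₀^i·(1−p₀)^(n−i)
p-value (one-sided, H₁ less) = 0.99760
At α=0.1: p ≥ α → fail to reject H₀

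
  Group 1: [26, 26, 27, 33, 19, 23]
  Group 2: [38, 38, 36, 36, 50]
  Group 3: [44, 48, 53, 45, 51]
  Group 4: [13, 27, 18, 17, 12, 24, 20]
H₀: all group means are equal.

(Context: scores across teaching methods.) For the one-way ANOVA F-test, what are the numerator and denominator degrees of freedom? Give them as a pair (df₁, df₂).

k = 4 groups, N = 23 total
df = (k−1, N−k) = (4−1, 23−4) = (3, 19)

degrees of freedom = [3, 19]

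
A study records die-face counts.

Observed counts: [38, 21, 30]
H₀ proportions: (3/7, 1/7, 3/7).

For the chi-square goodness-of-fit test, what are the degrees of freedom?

degrees of freedom = 2

df = k − 1 = 3 − 1 = 2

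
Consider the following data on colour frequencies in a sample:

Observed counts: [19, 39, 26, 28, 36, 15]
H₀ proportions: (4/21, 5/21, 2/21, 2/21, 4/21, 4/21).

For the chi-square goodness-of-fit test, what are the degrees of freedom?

df = k − 1 = 6 − 1 = 5

degrees of freedom = 5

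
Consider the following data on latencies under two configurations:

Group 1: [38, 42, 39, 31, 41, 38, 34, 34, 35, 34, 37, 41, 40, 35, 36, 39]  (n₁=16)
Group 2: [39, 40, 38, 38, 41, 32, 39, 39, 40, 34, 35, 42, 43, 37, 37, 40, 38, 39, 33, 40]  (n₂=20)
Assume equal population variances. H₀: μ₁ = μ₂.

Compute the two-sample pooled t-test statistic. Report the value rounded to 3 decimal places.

x̄₁=37.125, s₁=3.138, n₁=16
x̄₂=38.200, s₂=2.876, n₂=20
s_p² = [15·3.138² + 19·2.876²]/34 = 8.9691
SE = √(s_p²·(1/16+1/20)) = 1.0045
t = (37.125−38.200)/1.0045 = -1.0702
df = 34

test statistic = -1.070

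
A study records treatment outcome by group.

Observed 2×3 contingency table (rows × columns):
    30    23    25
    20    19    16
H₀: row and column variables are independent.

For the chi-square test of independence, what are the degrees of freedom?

df = (r−1)(c−1) = (2−1)·(3−1) = 2

degrees of freedom = 2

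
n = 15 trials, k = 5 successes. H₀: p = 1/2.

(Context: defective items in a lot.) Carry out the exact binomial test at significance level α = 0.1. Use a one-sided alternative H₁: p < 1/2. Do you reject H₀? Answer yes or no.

reject H₀: no

Exact binomial: n=15, k=5, p₀=1/2=0.5000
P(X≤5) from Σ C(n,i)·p₀^i·(1−p₀)^(n−i)
p-value (one-sided, H₁ less) = 0.15088
At α=0.1: p ≥ α → fail to reject H₀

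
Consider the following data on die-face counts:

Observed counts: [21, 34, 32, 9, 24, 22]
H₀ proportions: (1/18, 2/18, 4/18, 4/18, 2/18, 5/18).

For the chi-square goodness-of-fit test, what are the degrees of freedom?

df = k − 1 = 6 − 1 = 5

degrees of freedom = 5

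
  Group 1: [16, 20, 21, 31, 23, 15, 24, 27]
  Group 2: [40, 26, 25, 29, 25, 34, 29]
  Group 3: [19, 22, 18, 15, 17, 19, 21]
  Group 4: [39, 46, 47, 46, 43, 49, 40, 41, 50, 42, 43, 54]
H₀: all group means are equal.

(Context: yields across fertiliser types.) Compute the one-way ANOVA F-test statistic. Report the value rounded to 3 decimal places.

Group means [22.12, 29.71, 18.71, 45.00], grand mean 31.059
SSB = Σnᵢ(x̄ᵢ−x̄)² = 4050.150; SSW = ΣΣ(x−x̄ᵢ)² = 639.732
MSB = 4050.150/3 = 1350.0501; MSW = 639.732/30 = 21.3244
F = MSB/MSW = 63.3101
df = (3, 30)

test statistic = 63.310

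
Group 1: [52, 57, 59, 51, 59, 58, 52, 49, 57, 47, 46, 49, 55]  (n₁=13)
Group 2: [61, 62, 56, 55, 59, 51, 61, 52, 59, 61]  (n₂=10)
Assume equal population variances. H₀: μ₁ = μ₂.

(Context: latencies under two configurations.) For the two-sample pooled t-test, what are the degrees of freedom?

df = n₁ + n₂ − 2 = 13 + 10 − 2 = 21

degrees of freedom = 21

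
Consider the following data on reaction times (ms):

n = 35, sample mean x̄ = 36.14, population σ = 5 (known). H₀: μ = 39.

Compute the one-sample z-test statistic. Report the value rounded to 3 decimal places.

SE = σ/√n = 5/√35 = 0.8452
z = (x̄−μ₀)/SE = (36.14−39)/0.8452 = -3.3840

test statistic = -3.384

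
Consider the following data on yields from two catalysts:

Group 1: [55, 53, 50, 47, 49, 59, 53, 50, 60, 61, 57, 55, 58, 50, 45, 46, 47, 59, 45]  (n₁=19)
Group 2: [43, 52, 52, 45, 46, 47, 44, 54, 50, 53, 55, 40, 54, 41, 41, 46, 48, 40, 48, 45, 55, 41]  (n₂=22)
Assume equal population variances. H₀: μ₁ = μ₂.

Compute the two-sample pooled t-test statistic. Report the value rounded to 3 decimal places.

x̄₁=52.579, s₁=5.388, n₁=19
x̄₂=47.273, s₂=5.175, n₂=22
s_p² = [18·5.388² + 21·5.175²]/39 = 27.8204
SE = √(s_p²·(1/19+1/22)) = 1.6519
t = (52.579−47.273)/1.6519 = 3.2122
df = 39

test statistic = 3.212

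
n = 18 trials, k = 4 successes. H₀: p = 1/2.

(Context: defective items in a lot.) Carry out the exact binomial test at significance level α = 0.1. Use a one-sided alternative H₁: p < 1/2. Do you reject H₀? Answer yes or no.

reject H₀: yes

Exact binomial: n=18, k=4, p₀=1/2=0.5000
P(X≤4) from Σ C(n,i)·p₀^i·(1−p₀)^(n−i)
p-value (one-sided, H₁ less) = 0.01544
At α=0.1: p < α → reject H₀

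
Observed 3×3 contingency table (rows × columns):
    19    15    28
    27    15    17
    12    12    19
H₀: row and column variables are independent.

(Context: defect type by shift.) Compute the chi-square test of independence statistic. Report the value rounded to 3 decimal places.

test statistic = 5.477

Row totals [62, 59, 43], col totals [58, 42, 64], n=164
χ² = (19−21.93)²/21.93 + (15−15.88)²/15.88 + (28−24.20)²/24.20 + (27−20.87)²/20.87 + (15−15.11)²/15.11 + (17−23.02)²/23.02 + (12−15.21)²/15.21 + (12−11.01)²/11.01 + (19−16.78)²/16.78 = 5.4766
df = 4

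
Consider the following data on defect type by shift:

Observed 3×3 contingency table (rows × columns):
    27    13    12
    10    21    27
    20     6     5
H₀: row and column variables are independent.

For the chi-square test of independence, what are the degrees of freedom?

df = (r−1)(c−1) = (3−1)·(3−1) = 4

degrees of freedom = 4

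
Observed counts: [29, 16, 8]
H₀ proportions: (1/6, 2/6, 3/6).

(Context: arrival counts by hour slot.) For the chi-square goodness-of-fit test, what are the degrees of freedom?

degrees of freedom = 2

df = k − 1 = 3 − 1 = 2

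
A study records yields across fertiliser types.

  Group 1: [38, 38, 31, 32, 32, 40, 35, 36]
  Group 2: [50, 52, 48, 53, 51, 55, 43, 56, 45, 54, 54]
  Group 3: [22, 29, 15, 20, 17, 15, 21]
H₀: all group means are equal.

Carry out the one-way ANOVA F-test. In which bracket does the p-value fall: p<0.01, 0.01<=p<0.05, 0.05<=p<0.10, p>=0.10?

p-value bracket: p<0.01

Group means [35.25, 51.00, 19.86], grand mean 37.769
SSB = Σnᵢ(x̄ᵢ−x̄)² = 4222.258; SSW = ΣΣ(x−x̄ᵢ)² = 396.357
MSB = 4222.258/2 = 2111.1291; MSW = 396.357/23 = 17.2329
F = MSB/MSW = 122.5056
df = (2, 23)
p-value (upper-tail) = 0.00000
→ bracket: p<0.01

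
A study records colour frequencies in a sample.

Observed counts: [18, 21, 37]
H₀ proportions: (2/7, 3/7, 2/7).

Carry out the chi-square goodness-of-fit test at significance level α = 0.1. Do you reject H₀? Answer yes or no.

reject H₀: yes

n = 76; E_i = n·p_i = [21.71, 32.57, 21.71]
χ² = (18−21.71)²/21.71 + (21−32.57)²/32.57 + (37−21.71)²/21.71 = 15.5066
df = 2
p-value (upper-tail) = 0.00043
At α=0.1: p < α → reject H₀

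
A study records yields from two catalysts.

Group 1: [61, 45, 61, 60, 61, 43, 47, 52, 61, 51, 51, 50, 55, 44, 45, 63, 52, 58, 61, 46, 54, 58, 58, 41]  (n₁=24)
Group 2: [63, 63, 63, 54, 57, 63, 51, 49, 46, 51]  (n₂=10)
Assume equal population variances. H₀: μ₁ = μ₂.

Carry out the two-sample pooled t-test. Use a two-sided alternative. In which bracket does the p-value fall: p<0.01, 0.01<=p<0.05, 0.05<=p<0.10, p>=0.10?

p-value bracket: p>=0.10

x̄₁=53.250, s₁=6.930, n₁=24
x̄₂=56.000, s₂=6.667, n₂=10
s_p² = [23·6.930² + 9·6.667²]/32 = 47.0156
SE = √(s_p²·(1/24+1/10)) = 2.5808
t = (53.250−56.000)/2.5808 = -1.0656
df = 32
p-value (two-sided) = 0.29460
→ bracket: p>=0.10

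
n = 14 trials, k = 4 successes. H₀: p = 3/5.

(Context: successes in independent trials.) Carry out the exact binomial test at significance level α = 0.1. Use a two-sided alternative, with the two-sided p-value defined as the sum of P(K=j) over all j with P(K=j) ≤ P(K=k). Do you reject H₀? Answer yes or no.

reject H₀: yes

Exact binomial: n=14, k=4, p₀=3/5=0.6000
P(X=j) = C(n,j)·p₀^j·(1−p₀)^(n−j); p = Σ P(X=j) over j with P(X=j) ≤ P(X=4)
p-value (two-sided) = 0.02561
At α=0.1: p < α → reject H₀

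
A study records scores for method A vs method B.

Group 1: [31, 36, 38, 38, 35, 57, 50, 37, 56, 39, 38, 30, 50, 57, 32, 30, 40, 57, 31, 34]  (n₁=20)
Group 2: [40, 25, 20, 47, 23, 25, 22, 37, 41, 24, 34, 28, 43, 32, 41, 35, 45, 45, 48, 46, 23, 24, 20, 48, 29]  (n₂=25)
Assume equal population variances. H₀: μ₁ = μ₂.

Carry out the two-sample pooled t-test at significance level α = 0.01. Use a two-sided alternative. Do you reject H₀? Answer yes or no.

reject H₀: no

x̄₁=40.800, s₁=9.828, n₁=20
x̄₂=33.800, s₂=9.950, n₂=25
s_p² = [19·9.828² + 24·9.950²]/43 = 97.9349
SE = √(s_p²·(1/20+1/25)) = 2.9689
t = (40.800−33.800)/2.9689 = 2.3578
df = 43
p-value (two-sided) = 0.02300
At α=0.01: p ≥ α → fail to reject H₀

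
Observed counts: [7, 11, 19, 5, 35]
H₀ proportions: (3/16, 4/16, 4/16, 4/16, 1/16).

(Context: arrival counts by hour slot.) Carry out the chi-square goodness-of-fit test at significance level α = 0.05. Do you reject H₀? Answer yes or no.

reject H₀: yes

n = 77; E_i = n·p_i = [14.44, 19.25, 19.25, 19.25, 4.81]
χ² = (7−14.44)²/14.44 + (11−19.25)²/19.25 + (19−19.25)²/19.25 + (5−19.25)²/19.25 + (35−4.81)²/4.81 = 207.2771
df = 4
p-value (upper-tail) = 0.00000
At α=0.05: p < α → reject H₀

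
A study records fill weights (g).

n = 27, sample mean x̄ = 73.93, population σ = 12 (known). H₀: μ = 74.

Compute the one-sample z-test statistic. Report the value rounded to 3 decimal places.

SE = σ/√n = 12/√27 = 2.3094
z = (x̄−μ₀)/SE = (73.93−74)/2.3094 = -0.0303

test statistic = -0.030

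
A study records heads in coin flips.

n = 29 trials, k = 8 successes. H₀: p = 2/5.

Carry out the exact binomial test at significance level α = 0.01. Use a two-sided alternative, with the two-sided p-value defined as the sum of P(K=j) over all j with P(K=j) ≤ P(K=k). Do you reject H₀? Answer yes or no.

reject H₀: no

Exact binomial: n=29, k=8, p₀=2/5=0.4000
P(X=j) = C(n,j)·p₀^j·(1−p₀)^(n−j); p = Σ P(X=j) over j with P(X=j) ≤ P(X=8)
p-value (two-sided) = 0.18965
At α=0.01: p ≥ α → fail to reject H₀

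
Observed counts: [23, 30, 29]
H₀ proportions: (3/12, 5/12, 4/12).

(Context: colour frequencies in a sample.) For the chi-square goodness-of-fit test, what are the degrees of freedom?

df = k − 1 = 3 − 1 = 2

degrees of freedom = 2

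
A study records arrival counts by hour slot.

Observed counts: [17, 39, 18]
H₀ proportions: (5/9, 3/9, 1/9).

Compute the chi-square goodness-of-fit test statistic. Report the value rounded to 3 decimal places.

test statistic = 34.097

n = 74; E_i = n·p_i = [41.11, 24.67, 8.22]
χ² = (17−41.11)²/41.11 + (39−24.67)²/24.67 + (18−8.22)²/8.22 = 34.0973
df = 2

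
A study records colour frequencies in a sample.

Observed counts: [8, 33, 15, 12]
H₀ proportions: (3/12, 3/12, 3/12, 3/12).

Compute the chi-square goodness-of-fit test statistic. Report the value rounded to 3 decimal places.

test statistic = 21.529

n = 68; E_i = n·p_i = [17.00, 17.00, 17.00, 17.00]
χ² = (8−17.00)²/17.00 + (33−17.00)²/17.00 + (15−17.00)²/17.00 + (12−17.00)²/17.00 = 21.5294
df = 3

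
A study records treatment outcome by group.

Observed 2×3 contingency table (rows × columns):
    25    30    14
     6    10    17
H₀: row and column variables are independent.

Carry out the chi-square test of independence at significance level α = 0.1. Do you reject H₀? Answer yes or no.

reject H₀: yes

Row totals [69, 33], col totals [31, 40, 31], n=102
χ² = (25−20.97)²/20.97 + (30−27.06)²/27.06 + (14−20.97)²/20.97 + (6−10.03)²/10.03 + (10−12.94)²/12.94 + (17−10.03)²/10.03 = 10.5429
df = 2
p-value (upper-tail) = 0.00514
At α=0.1: p < α → reject H₀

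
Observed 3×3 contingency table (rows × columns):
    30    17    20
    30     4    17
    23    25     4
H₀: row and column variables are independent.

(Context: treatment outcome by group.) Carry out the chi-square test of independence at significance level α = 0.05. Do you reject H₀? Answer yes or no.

reject H₀: yes

Row totals [67, 51, 52], col totals [83, 46, 41], n=170
χ² = (30−32.71)²/32.71 + (17−18.13)²/18.13 + (20−16.16)²/16.16 + (30−24.90)²/24.90 + (4−13.80)²/13.80 + (17−12.30)²/12.30 + (23−25.39)²/25.39 + (25−14.07)²/14.07 + (4−12.54)²/12.54 = 25.5393
df = 4
p-value (upper-tail) = 0.00004
At α=0.05: p < α → reject H₀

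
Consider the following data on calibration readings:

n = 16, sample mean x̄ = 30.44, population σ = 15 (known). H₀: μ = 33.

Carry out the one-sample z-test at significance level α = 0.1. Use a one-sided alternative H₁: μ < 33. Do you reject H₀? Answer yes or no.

reject H₀: no

SE = σ/√n = 15/√16 = 3.7500
z = (x̄−μ₀)/SE = (30.44−33)/3.7500 = -0.6827
p-value (one-sided, H₁ less) = 0.24741
At α=0.1: p ≥ α → fail to reject H₀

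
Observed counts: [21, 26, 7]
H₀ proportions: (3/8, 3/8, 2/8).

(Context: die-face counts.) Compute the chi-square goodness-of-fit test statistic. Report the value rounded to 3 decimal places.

n = 54; E_i = n·p_i = [20.25, 20.25, 13.50]
χ² = (21−20.25)²/20.25 + (26−20.25)²/20.25 + (7−13.50)²/13.50 = 4.7901
df = 2

test statistic = 4.790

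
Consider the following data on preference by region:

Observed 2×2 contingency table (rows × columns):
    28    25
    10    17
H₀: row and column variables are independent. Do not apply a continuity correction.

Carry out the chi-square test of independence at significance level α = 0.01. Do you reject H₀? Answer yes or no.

reject H₀: no

Row totals [53, 27], col totals [38, 42], n=80
χ² = (28−25.18)²/25.18 + (25−27.82)²/27.82 + (10−12.82)²/12.82 + (17−14.18)²/14.18 = 1.7891
df = 1
p-value (upper-tail) = 0.18104
At α=0.01: p ≥ α → fail to reject H₀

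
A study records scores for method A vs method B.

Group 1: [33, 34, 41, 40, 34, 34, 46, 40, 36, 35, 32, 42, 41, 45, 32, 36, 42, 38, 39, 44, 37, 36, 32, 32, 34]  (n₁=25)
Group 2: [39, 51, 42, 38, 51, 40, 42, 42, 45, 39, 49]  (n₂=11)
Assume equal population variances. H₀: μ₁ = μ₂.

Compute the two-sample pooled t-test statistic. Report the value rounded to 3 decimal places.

x̄₁=37.400, s₁=4.349, n₁=25
x̄₂=43.455, s₂=4.845, n₂=11
s_p² = [24·4.349² + 10·4.845²]/34 = 20.2567
SE = √(s_p²·(1/25+1/11)) = 1.6284
t = (37.400−43.455)/1.6284 = -3.7180
df = 34

test statistic = -3.718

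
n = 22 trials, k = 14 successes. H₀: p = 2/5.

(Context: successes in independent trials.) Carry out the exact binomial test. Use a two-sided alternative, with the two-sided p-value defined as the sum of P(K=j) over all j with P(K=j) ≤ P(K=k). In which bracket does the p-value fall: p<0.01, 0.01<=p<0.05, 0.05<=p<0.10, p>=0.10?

Exact binomial: n=22, k=14, p₀=2/5=0.4000
P(X=j) = C(n,j)·p₀^j·(1−p₀)^(n−j); p = Σ P(X=j) over j with P(X=j) ≤ P(X=14)
p-value (two-sided) = 0.02903
→ bracket: 0.01<=p<0.05

p-value bracket: 0.01<=p<0.05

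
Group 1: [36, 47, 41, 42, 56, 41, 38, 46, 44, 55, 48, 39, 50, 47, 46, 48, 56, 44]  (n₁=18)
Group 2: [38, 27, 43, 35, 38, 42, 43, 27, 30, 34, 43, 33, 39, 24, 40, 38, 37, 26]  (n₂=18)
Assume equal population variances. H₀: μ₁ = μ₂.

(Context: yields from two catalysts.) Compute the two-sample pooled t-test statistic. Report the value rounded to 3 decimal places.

x̄₁=45.778, s₁=5.907, n₁=18
x̄₂=35.389, s₂=6.279, n₂=18
s_p² = [17·5.907² + 17·6.279²]/34 = 37.1585
SE = √(s_p²·(1/18+1/18)) = 2.0319
t = (45.778−35.389)/2.0319 = 5.1128
df = 34

test statistic = 5.113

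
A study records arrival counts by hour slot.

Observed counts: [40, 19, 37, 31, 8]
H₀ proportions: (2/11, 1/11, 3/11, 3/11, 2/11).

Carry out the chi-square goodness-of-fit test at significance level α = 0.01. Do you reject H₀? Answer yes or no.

reject H₀: yes

n = 135; E_i = n·p_i = [24.55, 12.27, 36.82, 36.82, 24.55]
χ² = (40−24.55)²/24.55 + (19−12.27)²/12.27 + (37−36.82)²/36.82 + (31−36.82)²/36.82 + (8−24.55)²/24.55 = 25.4914
df = 4
p-value (upper-tail) = 0.00004
At α=0.01: p < α → reject H₀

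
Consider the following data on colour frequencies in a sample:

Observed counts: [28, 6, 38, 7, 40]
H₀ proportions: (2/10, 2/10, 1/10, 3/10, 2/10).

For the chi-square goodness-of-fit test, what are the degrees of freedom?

degrees of freedom = 4

df = k − 1 = 5 − 1 = 4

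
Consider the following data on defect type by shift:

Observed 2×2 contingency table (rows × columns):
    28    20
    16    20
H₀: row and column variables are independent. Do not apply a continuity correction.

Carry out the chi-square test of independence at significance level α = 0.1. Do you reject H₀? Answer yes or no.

reject H₀: no

Row totals [48, 36], col totals [44, 40], n=84
χ² = (28−25.14)²/25.14 + (20−22.86)²/22.86 + (16−18.86)²/18.86 + (20−17.14)²/17.14 = 1.5909
df = 1
p-value (upper-tail) = 0.20720
At α=0.1: p ≥ α → fail to reject H₀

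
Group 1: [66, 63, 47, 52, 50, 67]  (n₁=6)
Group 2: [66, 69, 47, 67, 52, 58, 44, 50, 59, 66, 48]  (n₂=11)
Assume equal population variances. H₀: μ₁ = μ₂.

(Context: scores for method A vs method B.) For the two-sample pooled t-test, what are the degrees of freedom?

degrees of freedom = 15

df = n₁ + n₂ − 2 = 6 + 11 − 2 = 15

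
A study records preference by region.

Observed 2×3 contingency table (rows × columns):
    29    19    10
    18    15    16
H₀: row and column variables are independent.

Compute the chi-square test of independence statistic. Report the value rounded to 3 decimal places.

test statistic = 3.699

Row totals [58, 49], col totals [47, 34, 26], n=107
χ² = (29−25.48)²/25.48 + (19−18.43)²/18.43 + (10−14.09)²/14.09 + (18−21.52)²/21.52 + (15−15.57)²/15.57 + (16−11.91)²/11.91 = 3.6988
df = 2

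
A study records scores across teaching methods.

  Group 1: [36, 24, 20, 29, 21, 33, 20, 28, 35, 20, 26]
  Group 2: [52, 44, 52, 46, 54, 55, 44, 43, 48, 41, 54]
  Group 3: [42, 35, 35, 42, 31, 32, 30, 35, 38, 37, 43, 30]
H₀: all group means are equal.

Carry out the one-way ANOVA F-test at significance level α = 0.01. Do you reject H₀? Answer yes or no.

Group means [26.55, 48.45, 35.83], grand mean 36.912
SSB = Σnᵢ(x̄ᵢ−x̄)² = 2661.614; SSW = ΣΣ(x−x̄ᵢ)² = 879.121
MSB = 2661.614/2 = 1330.8070; MSW = 879.121/31 = 28.3587
F = MSB/MSW = 46.9276
df = (2, 31)
p-value (upper-tail) = 0.00000
At α=0.01: p < α → reject H₀

reject H₀: yes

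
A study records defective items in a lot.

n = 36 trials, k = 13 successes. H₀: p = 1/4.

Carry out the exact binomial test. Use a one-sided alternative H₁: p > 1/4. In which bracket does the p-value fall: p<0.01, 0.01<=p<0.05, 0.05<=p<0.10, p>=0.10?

p-value bracket: 0.05<=p<0.10

Exact binomial: n=36, k=13, p₀=1/4=0.2500
P(X≥13) from Σ C(n,i)·p₀^i·(1−p₀)^(n−i)
p-value (one-sided, H₁ greater) = 0.09221
→ bracket: 0.05<=p<0.10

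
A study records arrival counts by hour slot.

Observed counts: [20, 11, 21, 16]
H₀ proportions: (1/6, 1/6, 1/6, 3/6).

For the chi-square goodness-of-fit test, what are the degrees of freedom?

degrees of freedom = 3

df = k − 1 = 4 − 1 = 3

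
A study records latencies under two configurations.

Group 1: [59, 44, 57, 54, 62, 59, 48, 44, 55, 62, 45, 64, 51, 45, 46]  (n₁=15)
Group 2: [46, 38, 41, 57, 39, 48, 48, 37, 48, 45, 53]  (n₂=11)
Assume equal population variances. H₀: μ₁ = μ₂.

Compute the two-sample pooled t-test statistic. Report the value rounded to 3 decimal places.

x̄₁=53.000, s₁=7.290, n₁=15
x̄₂=45.455, s₂=6.314, n₂=11
s_p² = [14·7.290² + 10·6.314²]/24 = 47.6136
SE = √(s_p²·(1/15+1/11)) = 2.7391
t = (53.000−45.455)/2.7391 = 2.7547
df = 24

test statistic = 2.755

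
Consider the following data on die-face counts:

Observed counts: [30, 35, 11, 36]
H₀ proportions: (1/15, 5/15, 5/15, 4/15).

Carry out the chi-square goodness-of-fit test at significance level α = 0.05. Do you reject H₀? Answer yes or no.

n = 112; E_i = n·p_i = [7.47, 37.33, 37.33, 29.87]
χ² = (30−7.47)²/7.47 + (35−37.33)²/37.33 + (11−37.33)²/37.33 + (36−29.87)²/29.87 = 87.9821
df = 3
p-value (upper-tail) = 0.00000
At α=0.05: p < α → reject H₀

reject H₀: yes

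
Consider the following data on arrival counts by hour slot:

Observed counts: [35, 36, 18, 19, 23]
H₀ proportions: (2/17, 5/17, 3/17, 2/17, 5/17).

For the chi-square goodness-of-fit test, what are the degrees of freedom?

degrees of freedom = 4

df = k − 1 = 5 − 1 = 4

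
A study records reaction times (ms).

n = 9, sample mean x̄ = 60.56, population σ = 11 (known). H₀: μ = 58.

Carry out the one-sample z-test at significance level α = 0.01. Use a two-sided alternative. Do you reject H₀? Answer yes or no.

reject H₀: no

SE = σ/√n = 11/√9 = 3.6667
z = (x̄−μ₀)/SE = (60.56−58)/3.6667 = 0.6982
p-value (two-sided) = 0.48506
At α=0.01: p ≥ α → fail to reject H₀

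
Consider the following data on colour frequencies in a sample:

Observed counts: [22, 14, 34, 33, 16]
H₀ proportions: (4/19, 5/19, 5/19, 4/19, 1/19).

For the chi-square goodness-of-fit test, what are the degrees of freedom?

degrees of freedom = 4

df = k − 1 = 5 − 1 = 4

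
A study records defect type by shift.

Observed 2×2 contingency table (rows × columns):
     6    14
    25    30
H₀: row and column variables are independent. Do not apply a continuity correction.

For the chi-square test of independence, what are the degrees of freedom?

df = (r−1)(c−1) = (2−1)·(2−1) = 1

degrees of freedom = 1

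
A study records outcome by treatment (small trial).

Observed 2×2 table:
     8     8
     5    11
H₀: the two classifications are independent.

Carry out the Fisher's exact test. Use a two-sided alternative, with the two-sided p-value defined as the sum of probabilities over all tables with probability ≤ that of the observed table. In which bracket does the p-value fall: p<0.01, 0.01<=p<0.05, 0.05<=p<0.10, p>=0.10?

Margins: r₁=16, r₂=16, c₁=13, c₂=19, n=32
p_obs = C(16,8)·C(16,5)/C(32,13); sum pmf over tables with pmf ≤ p_obs
p-value (two-sided) = 0.47255
→ bracket: p>=0.10

p-value bracket: p>=0.10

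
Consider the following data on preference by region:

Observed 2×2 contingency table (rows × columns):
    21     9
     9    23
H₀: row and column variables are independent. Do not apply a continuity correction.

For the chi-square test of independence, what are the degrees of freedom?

df = (r−1)(c−1) = (2−1)·(2−1) = 1

degrees of freedom = 1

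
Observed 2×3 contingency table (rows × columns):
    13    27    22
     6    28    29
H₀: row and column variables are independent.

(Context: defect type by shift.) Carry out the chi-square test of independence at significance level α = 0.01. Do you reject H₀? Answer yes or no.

reject H₀: no

Row totals [62, 63], col totals [19, 55, 51], n=125
χ² = (13−9.42)²/9.42 + (27−27.28)²/27.28 + (22−25.30)²/25.30 + (6−9.58)²/9.58 + (28−27.72)²/27.72 + (29−25.70)²/25.70 = 3.5501
df = 2
p-value (upper-tail) = 0.16947
At α=0.01: p ≥ α → fail to reject H₀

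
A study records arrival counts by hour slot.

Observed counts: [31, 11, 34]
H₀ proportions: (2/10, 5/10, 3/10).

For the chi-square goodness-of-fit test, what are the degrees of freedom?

df = k − 1 = 3 − 1 = 2

degrees of freedom = 2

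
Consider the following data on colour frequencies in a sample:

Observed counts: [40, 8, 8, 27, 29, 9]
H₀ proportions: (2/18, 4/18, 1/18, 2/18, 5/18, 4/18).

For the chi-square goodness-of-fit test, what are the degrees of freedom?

degrees of freedom = 5

df = k − 1 = 6 − 1 = 5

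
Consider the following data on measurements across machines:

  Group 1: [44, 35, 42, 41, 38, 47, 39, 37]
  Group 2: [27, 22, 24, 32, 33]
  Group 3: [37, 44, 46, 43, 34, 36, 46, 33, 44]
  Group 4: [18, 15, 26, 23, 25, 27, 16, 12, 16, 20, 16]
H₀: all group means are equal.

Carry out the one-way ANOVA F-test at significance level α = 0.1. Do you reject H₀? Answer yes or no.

reject H₀: yes

Group means [40.38, 27.60, 40.33, 19.45], grand mean 31.455
SSB = Σnᵢ(x̄ᵢ−x̄)² = 3004.380; SSW = ΣΣ(x−x̄ᵢ)² = 679.802
MSB = 3004.380/3 = 1001.4598; MSW = 679.802/29 = 23.4415
F = MSB/MSW = 42.7217
df = (3, 29)
p-value (upper-tail) = 0.00000
At α=0.1: p < α → reject H₀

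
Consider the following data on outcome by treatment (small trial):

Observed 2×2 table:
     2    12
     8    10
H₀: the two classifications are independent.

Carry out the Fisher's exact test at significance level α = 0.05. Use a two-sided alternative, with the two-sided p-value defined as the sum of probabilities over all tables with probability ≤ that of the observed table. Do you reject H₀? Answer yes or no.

Margins: r₁=14, r₂=18, c₁=10, c₂=22, n=32
p_obs = C(14,2)·C(18,8)/C(32,10); sum pmf over tables with pmf ≤ p_obs
p-value (two-sided) = 0.12406
At α=0.05: p ≥ α → fail to reject H₀

reject H₀: no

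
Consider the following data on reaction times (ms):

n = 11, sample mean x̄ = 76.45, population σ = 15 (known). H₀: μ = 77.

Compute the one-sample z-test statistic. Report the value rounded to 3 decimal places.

test statistic = -0.122

SE = σ/√n = 15/√11 = 4.5227
z = (x̄−μ₀)/SE = (76.45−77)/4.5227 = -0.1216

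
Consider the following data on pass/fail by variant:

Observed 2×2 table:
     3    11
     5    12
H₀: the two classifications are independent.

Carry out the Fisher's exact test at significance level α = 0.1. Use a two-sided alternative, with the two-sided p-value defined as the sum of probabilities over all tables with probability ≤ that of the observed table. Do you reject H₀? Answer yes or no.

reject H₀: no

Margins: r₁=14, r₂=17, c₁=8, c₂=23, n=31
p_obs = C(14,3)·C(17,5)/C(31,8); sum pmf over tables with pmf ≤ p_obs
p-value (two-sided) = 0.69800
At α=0.1: p ≥ α → fail to reject H₀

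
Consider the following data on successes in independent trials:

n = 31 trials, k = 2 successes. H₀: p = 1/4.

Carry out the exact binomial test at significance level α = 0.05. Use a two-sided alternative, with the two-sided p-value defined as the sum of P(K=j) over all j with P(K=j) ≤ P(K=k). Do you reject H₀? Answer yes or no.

reject H₀: yes

Exact binomial: n=31, k=2, p₀=1/4=0.2500
P(X=j) = C(n,j)·p₀^j·(1−p₀)^(n−j); p = Σ P(X=j) over j with P(X=j) ≤ P(X=2)
p-value (two-sided) = 0.01254
At α=0.05: p < α → reject H₀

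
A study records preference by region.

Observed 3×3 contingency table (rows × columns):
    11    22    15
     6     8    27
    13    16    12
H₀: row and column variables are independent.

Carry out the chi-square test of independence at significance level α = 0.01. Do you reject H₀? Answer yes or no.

Row totals [48, 41, 41], col totals [30, 46, 54], n=130
χ² = (11−11.08)²/11.08 + (22−16.98)²/16.98 + (15−19.94)²/19.94 + (6−9.46)²/9.46 + (8−14.51)²/14.51 + (27−17.03)²/17.03 + (13−9.46)²/9.46 + (16−14.51)²/14.51 + (12−17.03)²/17.03 = 15.6888
df = 4
p-value (upper-tail) = 0.00347
At α=0.01: p < α → reject H₀

reject H₀: yes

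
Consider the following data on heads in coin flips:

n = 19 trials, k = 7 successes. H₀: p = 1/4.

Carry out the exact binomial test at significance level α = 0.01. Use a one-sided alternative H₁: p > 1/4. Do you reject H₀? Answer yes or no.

Exact binomial: n=19, k=7, p₀=1/4=0.2500
P(X≥7) from Σ C(n,i)·p₀^i·(1−p₀)^(n−i)
p-value (one-sided, H₁ greater) = 0.17488
At α=0.01: p ≥ α → fail to reject H₀

reject H₀: no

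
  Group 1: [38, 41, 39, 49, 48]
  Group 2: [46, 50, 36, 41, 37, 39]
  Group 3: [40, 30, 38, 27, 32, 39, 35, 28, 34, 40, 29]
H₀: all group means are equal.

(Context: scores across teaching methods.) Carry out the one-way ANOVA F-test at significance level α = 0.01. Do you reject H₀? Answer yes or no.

reject H₀: yes

Group means [43.00, 41.50, 33.82], grand mean 38.000
SSB = Σnᵢ(x̄ᵢ−x̄)² = 390.864; SSW = ΣΣ(x−x̄ᵢ)² = 499.136
MSB = 390.864/2 = 195.4318; MSW = 499.136/19 = 26.2703
F = MSB/MSW = 7.4393
df = (2, 19)
p-value (upper-tail) = 0.00411
At α=0.01: p < α → reject H₀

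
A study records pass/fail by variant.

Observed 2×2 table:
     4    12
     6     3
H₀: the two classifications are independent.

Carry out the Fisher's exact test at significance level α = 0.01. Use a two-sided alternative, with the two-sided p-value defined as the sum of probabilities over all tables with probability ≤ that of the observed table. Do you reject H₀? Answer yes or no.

Margins: r₁=16, r₂=9, c₁=10, c₂=15, n=25
p_obs = C(16,4)·C(9,6)/C(25,10); sum pmf over tables with pmf ≤ p_obs
p-value (two-sided) = 0.08722
At α=0.01: p ≥ α → fail to reject H₀

reject H₀: no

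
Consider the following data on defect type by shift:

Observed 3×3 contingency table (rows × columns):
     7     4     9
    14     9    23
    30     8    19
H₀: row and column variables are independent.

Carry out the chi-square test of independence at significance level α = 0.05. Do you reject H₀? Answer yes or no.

Row totals [20, 46, 57], col totals [51, 21, 51], n=123
χ² = (7−8.29)²/8.29 + (4−3.41)²/3.41 + (9−8.29)²/8.29 + (14−19.07)²/19.07 + (9−7.85)²/7.85 + (23−19.07)²/19.07 + (30−23.63)²/23.63 + (8−9.73)²/9.73 + (19−23.63)²/23.63 = 5.6188
df = 4
p-value (upper-tail) = 0.22948
At α=0.05: p ≥ α → fail to reject H₀

reject H₀: no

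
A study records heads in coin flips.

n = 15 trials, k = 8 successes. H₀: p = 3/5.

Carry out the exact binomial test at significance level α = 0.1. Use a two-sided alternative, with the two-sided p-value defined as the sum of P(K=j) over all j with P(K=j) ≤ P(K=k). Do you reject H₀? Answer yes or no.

reject H₀: no

Exact binomial: n=15, k=8, p₀=3/5=0.6000
P(X=j) = C(n,j)·p₀^j·(1−p₀)^(n−j); p = Σ P(X=j) over j with P(X=j) ≤ P(X=8)
p-value (two-sided) = 0.60746
At α=0.1: p ≥ α → fail to reject H₀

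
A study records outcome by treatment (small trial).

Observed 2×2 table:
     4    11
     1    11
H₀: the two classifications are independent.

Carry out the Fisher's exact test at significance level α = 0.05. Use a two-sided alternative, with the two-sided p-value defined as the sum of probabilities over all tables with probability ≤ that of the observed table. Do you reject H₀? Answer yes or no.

Margins: r₁=15, r₂=12, c₁=5, c₂=22, n=27
p_obs = C(15,4)·C(12,1)/C(27,5); sum pmf over tables with pmf ≤ p_obs
p-value (two-sided) = 0.34188
At α=0.05: p ≥ α → fail to reject H₀

reject H₀: no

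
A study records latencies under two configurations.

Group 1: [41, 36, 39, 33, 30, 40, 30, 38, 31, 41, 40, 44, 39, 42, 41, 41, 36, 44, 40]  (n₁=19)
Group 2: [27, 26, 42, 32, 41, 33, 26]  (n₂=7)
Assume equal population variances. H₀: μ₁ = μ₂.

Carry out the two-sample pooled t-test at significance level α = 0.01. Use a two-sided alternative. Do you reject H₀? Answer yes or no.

reject H₀: no

x̄₁=38.211, s₁=4.392, n₁=19
x̄₂=32.429, s₂=6.803, n₂=7
s_p² = [18·4.392² + 6·6.803²]/24 = 26.0363
SE = √(s_p²·(1/19+1/7)) = 2.2561
t = (38.211−32.429)/2.2561 = 2.5629
df = 24
p-value (two-sided) = 0.01708
At α=0.01: p ≥ α → fail to reject H₀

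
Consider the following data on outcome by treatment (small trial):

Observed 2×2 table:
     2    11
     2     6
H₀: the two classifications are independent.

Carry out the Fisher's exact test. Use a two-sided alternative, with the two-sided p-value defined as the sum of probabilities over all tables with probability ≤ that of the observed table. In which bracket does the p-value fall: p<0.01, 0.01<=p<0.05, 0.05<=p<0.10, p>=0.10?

p-value bracket: p>=0.10

Margins: r₁=13, r₂=8, c₁=4, c₂=17, n=21
p_obs = C(13,2)·C(8,2)/C(21,4); sum pmf over tables with pmf ≤ p_obs
p-value (two-sided) = 0.61771
→ bracket: p>=0.10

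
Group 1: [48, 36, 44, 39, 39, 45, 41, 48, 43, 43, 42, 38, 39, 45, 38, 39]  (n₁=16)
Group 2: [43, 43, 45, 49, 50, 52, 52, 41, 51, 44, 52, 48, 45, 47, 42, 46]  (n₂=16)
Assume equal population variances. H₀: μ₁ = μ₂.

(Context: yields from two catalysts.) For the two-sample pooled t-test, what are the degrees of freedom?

degrees of freedom = 30

df = n₁ + n₂ − 2 = 16 + 16 − 2 = 30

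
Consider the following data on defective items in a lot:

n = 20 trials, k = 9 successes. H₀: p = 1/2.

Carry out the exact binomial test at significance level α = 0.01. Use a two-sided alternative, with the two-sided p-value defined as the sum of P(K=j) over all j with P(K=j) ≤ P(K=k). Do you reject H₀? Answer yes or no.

reject H₀: no

Exact binomial: n=20, k=9, p₀=1/2=0.5000
P(X=j) = C(n,j)·p₀^j·(1−p₀)^(n−j); p = Σ P(X=j) over j with P(X=j) ≤ P(X=9)
p-value (two-sided) = 0.82380
At α=0.01: p ≥ α → fail to reject H₀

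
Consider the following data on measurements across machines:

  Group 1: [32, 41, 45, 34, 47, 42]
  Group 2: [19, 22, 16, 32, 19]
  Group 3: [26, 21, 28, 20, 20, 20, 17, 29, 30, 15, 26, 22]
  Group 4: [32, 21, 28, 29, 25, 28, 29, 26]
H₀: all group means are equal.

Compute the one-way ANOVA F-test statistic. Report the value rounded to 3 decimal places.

test statistic = 18.808

Group means [40.17, 21.60, 22.83, 27.25], grand mean 27.129
SSB = Σnᵢ(x̄ᵢ−x̄)² = 1394.284; SSW = ΣΣ(x−x̄ᵢ)² = 667.200
MSB = 1394.284/3 = 464.7613; MSW = 667.200/27 = 24.7111
F = MSB/MSW = 18.8078
df = (3, 27)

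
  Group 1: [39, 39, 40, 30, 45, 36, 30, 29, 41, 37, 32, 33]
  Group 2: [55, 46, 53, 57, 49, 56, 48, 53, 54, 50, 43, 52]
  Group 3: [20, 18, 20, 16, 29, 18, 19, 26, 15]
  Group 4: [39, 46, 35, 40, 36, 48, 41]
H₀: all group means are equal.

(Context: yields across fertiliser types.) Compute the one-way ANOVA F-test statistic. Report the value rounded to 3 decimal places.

test statistic = 77.719

Group means [35.92, 51.33, 20.11, 40.71], grand mean 37.825
SSB = Σnᵢ(x̄ᵢ−x̄)² = 5115.874; SSW = ΣΣ(x−x̄ᵢ)² = 789.901
MSB = 5115.874/3 = 1705.2914; MSW = 789.901/36 = 21.9417
F = MSB/MSW = 77.7192
df = (3, 36)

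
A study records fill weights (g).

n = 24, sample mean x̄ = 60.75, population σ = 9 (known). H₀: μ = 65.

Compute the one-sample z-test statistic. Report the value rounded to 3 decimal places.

test statistic = -2.313

SE = σ/√n = 9/√24 = 1.8371
z = (x̄−μ₀)/SE = (60.75−65)/1.8371 = -2.3134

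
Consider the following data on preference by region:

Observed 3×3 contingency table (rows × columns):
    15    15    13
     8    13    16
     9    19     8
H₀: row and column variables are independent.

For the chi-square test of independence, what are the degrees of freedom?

df = (r−1)(c−1) = (3−1)·(3−1) = 4

degrees of freedom = 4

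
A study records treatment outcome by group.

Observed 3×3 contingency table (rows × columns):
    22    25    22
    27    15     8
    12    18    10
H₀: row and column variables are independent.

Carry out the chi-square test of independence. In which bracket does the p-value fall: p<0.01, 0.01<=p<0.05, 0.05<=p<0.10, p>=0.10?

Row totals [69, 50, 40], col totals [61, 58, 40], n=159
χ² = (22−26.47)²/26.47 + (25−25.17)²/25.17 + (22−17.36)²/17.36 + (27−19.18)²/19.18 + (15−18.24)²/18.24 + (8−12.58)²/12.58 + (12−15.35)²/15.35 + (18−14.59)²/14.59 + (10−10.06)²/10.06 = 8.9517
df = 4
p-value (upper-tail) = 0.06232
→ bracket: 0.05<=p<0.10

p-value bracket: 0.05<=p<0.10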